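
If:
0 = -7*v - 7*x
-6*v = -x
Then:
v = 0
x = 0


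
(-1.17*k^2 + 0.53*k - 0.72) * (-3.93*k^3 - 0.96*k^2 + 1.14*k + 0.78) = 4.5981*k^5 - 0.9597*k^4 + 0.987*k^3 + 0.3828*k^2 - 0.4074*k - 0.5616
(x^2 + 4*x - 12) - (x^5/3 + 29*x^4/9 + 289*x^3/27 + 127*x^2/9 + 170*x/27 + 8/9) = -x^5/3 - 29*x^4/9 - 289*x^3/27 - 118*x^2/9 - 62*x/27 - 116/9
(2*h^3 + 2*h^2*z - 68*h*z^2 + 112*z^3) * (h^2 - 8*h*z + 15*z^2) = 2*h^5 - 14*h^4*z - 54*h^3*z^2 + 686*h^2*z^3 - 1916*h*z^4 + 1680*z^5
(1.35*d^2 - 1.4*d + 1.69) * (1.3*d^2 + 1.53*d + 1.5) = 1.755*d^4 + 0.2455*d^3 + 2.08*d^2 + 0.4857*d + 2.535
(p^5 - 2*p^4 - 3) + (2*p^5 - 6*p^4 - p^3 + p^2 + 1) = 3*p^5 - 8*p^4 - p^3 + p^2 - 2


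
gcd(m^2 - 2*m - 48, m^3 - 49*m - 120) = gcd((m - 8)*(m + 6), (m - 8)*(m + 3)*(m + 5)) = m - 8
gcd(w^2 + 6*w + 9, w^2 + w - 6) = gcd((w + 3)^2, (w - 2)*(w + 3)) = w + 3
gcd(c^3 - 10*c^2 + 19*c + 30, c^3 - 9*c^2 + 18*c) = c - 6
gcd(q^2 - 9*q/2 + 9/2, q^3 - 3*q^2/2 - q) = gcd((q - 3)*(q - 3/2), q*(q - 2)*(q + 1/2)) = 1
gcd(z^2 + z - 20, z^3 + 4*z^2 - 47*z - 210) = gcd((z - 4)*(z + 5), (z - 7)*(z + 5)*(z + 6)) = z + 5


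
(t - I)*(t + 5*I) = t^2 + 4*I*t + 5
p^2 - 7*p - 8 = (p - 8)*(p + 1)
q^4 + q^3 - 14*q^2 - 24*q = q*(q - 4)*(q + 2)*(q + 3)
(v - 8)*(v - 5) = v^2 - 13*v + 40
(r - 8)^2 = r^2 - 16*r + 64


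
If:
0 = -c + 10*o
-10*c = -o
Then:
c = 0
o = 0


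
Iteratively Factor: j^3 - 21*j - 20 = (j + 4)*(j^2 - 4*j - 5) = (j + 1)*(j + 4)*(j - 5)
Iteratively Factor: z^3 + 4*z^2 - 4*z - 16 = (z - 2)*(z^2 + 6*z + 8) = (z - 2)*(z + 4)*(z + 2)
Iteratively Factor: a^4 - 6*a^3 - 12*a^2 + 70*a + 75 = (a + 1)*(a^3 - 7*a^2 - 5*a + 75) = (a - 5)*(a + 1)*(a^2 - 2*a - 15) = (a - 5)^2*(a + 1)*(a + 3)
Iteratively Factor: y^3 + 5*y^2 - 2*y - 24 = (y - 2)*(y^2 + 7*y + 12) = (y - 2)*(y + 3)*(y + 4)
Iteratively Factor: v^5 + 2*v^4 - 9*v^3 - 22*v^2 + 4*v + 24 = (v + 2)*(v^4 - 9*v^2 - 4*v + 12) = (v - 1)*(v + 2)*(v^3 + v^2 - 8*v - 12) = (v - 1)*(v + 2)^2*(v^2 - v - 6) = (v - 3)*(v - 1)*(v + 2)^2*(v + 2)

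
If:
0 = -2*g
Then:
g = 0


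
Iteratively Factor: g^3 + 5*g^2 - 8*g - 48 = (g - 3)*(g^2 + 8*g + 16) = (g - 3)*(g + 4)*(g + 4)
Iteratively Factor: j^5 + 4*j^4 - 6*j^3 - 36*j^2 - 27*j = (j - 3)*(j^4 + 7*j^3 + 15*j^2 + 9*j) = (j - 3)*(j + 3)*(j^3 + 4*j^2 + 3*j) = (j - 3)*(j + 1)*(j + 3)*(j^2 + 3*j) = j*(j - 3)*(j + 1)*(j + 3)*(j + 3)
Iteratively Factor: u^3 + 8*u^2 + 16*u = (u + 4)*(u^2 + 4*u) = (u + 4)^2*(u)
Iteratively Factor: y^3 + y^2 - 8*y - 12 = (y + 2)*(y^2 - y - 6) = (y + 2)^2*(y - 3)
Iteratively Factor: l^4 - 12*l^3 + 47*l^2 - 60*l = (l - 4)*(l^3 - 8*l^2 + 15*l) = l*(l - 4)*(l^2 - 8*l + 15) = l*(l - 5)*(l - 4)*(l - 3)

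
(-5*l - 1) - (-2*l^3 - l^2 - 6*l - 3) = 2*l^3 + l^2 + l + 2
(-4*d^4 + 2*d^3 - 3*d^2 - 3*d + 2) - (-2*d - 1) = -4*d^4 + 2*d^3 - 3*d^2 - d + 3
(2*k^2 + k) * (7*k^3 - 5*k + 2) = 14*k^5 + 7*k^4 - 10*k^3 - k^2 + 2*k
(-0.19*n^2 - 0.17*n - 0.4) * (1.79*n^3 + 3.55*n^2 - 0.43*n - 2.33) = -0.3401*n^5 - 0.9788*n^4 - 1.2378*n^3 - 0.9042*n^2 + 0.5681*n + 0.932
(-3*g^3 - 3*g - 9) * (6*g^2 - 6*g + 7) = -18*g^5 + 18*g^4 - 39*g^3 - 36*g^2 + 33*g - 63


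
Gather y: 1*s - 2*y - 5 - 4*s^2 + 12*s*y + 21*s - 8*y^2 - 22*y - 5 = -4*s^2 + 22*s - 8*y^2 + y*(12*s - 24) - 10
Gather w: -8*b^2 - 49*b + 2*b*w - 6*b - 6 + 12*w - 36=-8*b^2 - 55*b + w*(2*b + 12) - 42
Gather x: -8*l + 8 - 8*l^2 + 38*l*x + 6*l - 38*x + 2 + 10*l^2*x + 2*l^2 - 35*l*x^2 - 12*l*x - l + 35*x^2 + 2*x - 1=-6*l^2 - 3*l + x^2*(35 - 35*l) + x*(10*l^2 + 26*l - 36) + 9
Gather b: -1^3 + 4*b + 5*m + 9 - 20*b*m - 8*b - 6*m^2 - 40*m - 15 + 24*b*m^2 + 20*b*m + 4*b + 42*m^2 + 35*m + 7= 24*b*m^2 + 36*m^2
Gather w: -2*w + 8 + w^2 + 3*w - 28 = w^2 + w - 20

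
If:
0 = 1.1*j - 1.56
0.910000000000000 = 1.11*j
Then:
No Solution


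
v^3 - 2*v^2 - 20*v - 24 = (v - 6)*(v + 2)^2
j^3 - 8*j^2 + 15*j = j*(j - 5)*(j - 3)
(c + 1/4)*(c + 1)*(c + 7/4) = c^3 + 3*c^2 + 39*c/16 + 7/16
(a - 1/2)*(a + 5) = a^2 + 9*a/2 - 5/2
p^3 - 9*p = p*(p - 3)*(p + 3)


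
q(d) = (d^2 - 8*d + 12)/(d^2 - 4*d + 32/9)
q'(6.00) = 0.26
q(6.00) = 0.00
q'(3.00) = 15.84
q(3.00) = -5.40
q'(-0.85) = 0.62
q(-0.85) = 2.54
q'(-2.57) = 0.21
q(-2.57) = 1.92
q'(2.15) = 9.74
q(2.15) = 1.37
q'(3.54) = 2.66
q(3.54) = -1.97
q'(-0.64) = 0.75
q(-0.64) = 2.69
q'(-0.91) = 0.59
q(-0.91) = 2.51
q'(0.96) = 17.31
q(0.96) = 8.23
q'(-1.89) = 0.30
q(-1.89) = 2.09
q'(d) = (4 - 2*d)*(d^2 - 8*d + 12)/(d^2 - 4*d + 32/9)^2 + (2*d - 8)/(d^2 - 4*d + 32/9)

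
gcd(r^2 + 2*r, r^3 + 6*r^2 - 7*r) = r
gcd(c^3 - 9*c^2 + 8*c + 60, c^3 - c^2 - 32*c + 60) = c - 5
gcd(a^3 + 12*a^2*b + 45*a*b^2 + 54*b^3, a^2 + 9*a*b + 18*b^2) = a^2 + 9*a*b + 18*b^2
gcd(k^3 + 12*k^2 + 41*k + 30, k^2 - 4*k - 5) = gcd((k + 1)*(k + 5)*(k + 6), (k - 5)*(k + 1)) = k + 1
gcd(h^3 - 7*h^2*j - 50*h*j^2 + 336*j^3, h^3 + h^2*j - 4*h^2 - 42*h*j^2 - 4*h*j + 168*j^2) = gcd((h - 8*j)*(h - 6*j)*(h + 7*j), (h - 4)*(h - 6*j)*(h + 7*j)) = h^2 + h*j - 42*j^2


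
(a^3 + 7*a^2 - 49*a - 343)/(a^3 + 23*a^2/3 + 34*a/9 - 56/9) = 9*(a^2 - 49)/(9*a^2 + 6*a - 8)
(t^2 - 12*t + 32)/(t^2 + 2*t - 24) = (t - 8)/(t + 6)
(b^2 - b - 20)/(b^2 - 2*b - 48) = (-b^2 + b + 20)/(-b^2 + 2*b + 48)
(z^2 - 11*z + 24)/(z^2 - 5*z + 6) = (z - 8)/(z - 2)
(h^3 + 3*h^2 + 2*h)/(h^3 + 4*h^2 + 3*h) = (h + 2)/(h + 3)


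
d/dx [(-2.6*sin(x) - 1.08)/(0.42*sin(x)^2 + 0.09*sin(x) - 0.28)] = (1.092*sin(x)^2 + 0.9072*sin(x) + 0.8252)*cos(x)/(0.1764*sin(x)^4 + 0.0756*sin(x)^3 - 0.2271*sin(x)^2 - 0.0504*sin(x) + 0.0784)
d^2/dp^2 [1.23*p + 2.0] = 0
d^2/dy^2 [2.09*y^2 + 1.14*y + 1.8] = 4.18000000000000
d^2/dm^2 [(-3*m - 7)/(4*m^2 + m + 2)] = 2*(-(3*m + 7)*(8*m + 1)^2 + (36*m + 31)*(4*m^2 + m + 2))/(4*m^2 + m + 2)^3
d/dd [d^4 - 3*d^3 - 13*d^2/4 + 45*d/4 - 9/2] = 4*d^3 - 9*d^2 - 13*d/2 + 45/4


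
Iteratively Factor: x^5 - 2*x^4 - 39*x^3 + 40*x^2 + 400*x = (x - 5)*(x^4 + 3*x^3 - 24*x^2 - 80*x) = x*(x - 5)*(x^3 + 3*x^2 - 24*x - 80) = x*(x - 5)*(x + 4)*(x^2 - x - 20) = x*(x - 5)^2*(x + 4)*(x + 4)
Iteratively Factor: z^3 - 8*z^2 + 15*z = (z)*(z^2 - 8*z + 15) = z*(z - 5)*(z - 3)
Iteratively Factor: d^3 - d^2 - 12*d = (d - 4)*(d^2 + 3*d) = d*(d - 4)*(d + 3)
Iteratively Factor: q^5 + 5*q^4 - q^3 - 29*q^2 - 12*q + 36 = (q - 1)*(q^4 + 6*q^3 + 5*q^2 - 24*q - 36) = (q - 1)*(q + 3)*(q^3 + 3*q^2 - 4*q - 12) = (q - 1)*(q + 2)*(q + 3)*(q^2 + q - 6) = (q - 2)*(q - 1)*(q + 2)*(q + 3)*(q + 3)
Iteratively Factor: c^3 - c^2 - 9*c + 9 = (c - 1)*(c^2 - 9) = (c - 1)*(c + 3)*(c - 3)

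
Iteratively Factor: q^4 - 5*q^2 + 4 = (q - 1)*(q^3 + q^2 - 4*q - 4) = (q - 1)*(q + 1)*(q^2 - 4) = (q - 1)*(q + 1)*(q + 2)*(q - 2)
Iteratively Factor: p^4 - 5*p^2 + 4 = (p + 1)*(p^3 - p^2 - 4*p + 4) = (p - 2)*(p + 1)*(p^2 + p - 2) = (p - 2)*(p - 1)*(p + 1)*(p + 2)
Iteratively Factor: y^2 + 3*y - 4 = (y - 1)*(y + 4)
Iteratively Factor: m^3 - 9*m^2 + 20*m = (m - 4)*(m^2 - 5*m) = m*(m - 4)*(m - 5)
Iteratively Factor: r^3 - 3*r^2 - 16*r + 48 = (r - 3)*(r^2 - 16) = (r - 3)*(r + 4)*(r - 4)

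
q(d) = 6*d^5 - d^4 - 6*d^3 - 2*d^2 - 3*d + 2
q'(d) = 30*d^4 - 4*d^3 - 18*d^2 - 4*d - 3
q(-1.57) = -38.31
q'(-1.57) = 156.66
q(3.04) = 1278.25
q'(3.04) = 2268.33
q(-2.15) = -238.17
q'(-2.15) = 603.17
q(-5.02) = -19037.38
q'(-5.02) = 19121.30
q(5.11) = 19357.28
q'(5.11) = 19428.06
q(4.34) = 8344.52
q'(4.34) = 9957.01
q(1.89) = 80.62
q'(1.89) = 280.93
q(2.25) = 237.14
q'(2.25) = 620.18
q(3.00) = 1190.00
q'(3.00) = 2145.00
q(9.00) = 343172.00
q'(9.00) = 192417.00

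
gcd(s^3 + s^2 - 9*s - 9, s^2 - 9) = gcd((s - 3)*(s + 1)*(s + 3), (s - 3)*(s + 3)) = s^2 - 9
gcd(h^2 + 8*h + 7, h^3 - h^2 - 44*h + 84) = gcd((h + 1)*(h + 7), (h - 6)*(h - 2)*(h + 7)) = h + 7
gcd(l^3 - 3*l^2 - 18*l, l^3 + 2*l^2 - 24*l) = l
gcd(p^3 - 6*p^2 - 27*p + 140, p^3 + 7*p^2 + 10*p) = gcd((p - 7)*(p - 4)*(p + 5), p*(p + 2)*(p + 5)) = p + 5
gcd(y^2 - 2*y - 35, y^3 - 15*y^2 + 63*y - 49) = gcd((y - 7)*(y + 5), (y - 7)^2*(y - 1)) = y - 7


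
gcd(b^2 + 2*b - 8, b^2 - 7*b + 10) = b - 2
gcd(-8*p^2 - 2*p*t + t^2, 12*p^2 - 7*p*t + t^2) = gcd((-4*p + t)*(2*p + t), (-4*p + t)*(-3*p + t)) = 4*p - t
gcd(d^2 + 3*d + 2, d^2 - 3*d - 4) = d + 1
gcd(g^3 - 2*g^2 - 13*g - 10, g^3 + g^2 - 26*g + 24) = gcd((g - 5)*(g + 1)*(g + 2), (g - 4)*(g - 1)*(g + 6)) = 1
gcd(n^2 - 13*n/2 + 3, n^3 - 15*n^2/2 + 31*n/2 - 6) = n - 1/2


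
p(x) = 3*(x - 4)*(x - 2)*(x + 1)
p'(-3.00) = 177.00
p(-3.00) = -210.00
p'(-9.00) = 1005.00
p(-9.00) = -3432.00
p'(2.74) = -8.63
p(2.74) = -10.46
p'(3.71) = 18.58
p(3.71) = -7.01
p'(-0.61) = 27.65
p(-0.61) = 14.08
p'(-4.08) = 278.22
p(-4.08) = -453.93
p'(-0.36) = 17.97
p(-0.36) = 19.76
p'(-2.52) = 138.75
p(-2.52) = -134.39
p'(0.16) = 1.43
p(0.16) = 24.59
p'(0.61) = -8.95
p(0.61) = 22.76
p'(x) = 3*(x - 4)*(x - 2) + 3*(x - 4)*(x + 1) + 3*(x - 2)*(x + 1)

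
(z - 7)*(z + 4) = z^2 - 3*z - 28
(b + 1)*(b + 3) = b^2 + 4*b + 3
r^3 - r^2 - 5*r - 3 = (r - 3)*(r + 1)^2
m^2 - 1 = (m - 1)*(m + 1)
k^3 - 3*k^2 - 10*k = k*(k - 5)*(k + 2)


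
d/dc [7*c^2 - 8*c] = 14*c - 8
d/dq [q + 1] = 1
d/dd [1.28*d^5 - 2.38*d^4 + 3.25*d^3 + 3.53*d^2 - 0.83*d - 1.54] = 6.4*d^4 - 9.52*d^3 + 9.75*d^2 + 7.06*d - 0.83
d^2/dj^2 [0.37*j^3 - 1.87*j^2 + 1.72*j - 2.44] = 2.22*j - 3.74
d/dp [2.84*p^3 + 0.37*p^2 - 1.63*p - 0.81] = 8.52*p^2 + 0.74*p - 1.63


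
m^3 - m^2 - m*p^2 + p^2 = (m - 1)*(m - p)*(m + p)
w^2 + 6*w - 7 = (w - 1)*(w + 7)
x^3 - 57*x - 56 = (x - 8)*(x + 1)*(x + 7)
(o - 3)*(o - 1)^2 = o^3 - 5*o^2 + 7*o - 3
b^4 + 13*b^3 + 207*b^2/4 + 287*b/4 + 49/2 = (b + 1/2)*(b + 2)*(b + 7/2)*(b + 7)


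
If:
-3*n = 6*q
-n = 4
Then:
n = -4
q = 2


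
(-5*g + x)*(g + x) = -5*g^2 - 4*g*x + x^2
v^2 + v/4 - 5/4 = (v - 1)*(v + 5/4)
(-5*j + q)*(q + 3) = -5*j*q - 15*j + q^2 + 3*q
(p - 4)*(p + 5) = p^2 + p - 20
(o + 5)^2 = o^2 + 10*o + 25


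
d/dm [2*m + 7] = 2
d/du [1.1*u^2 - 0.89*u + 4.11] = 2.2*u - 0.89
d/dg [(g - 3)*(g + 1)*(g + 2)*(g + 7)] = 4*g^3 + 21*g^2 - 14*g - 55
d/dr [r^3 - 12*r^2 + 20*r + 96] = 3*r^2 - 24*r + 20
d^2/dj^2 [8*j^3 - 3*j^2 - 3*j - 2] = 48*j - 6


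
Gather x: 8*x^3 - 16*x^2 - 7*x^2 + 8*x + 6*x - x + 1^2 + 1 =8*x^3 - 23*x^2 + 13*x + 2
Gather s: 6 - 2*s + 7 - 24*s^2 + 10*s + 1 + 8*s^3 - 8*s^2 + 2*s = 8*s^3 - 32*s^2 + 10*s + 14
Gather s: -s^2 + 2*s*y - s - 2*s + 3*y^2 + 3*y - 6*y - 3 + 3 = -s^2 + s*(2*y - 3) + 3*y^2 - 3*y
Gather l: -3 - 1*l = -l - 3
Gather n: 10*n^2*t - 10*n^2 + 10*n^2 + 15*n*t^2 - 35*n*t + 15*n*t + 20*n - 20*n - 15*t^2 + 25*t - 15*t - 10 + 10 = 10*n^2*t + n*(15*t^2 - 20*t) - 15*t^2 + 10*t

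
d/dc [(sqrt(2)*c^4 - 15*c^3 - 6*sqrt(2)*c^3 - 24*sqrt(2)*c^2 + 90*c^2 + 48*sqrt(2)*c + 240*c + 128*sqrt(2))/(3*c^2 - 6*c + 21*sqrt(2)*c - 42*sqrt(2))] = (2*sqrt(2)*c^5 - 12*sqrt(2)*c^4 + 27*c^4 - 186*sqrt(2)*c^3 - 220*c^3 - 252*c^2 + 1260*sqrt(2)*c^2 - 2776*sqrt(2)*c + 1344*c - 3104*sqrt(2) - 3136)/(3*(c^4 - 4*c^3 + 14*sqrt(2)*c^3 - 56*sqrt(2)*c^2 + 102*c^2 - 392*c + 56*sqrt(2)*c + 392))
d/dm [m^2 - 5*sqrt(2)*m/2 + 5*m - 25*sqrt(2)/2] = 2*m - 5*sqrt(2)/2 + 5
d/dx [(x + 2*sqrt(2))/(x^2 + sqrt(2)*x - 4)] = (x^2 + sqrt(2)*x - (x + 2*sqrt(2))*(2*x + sqrt(2)) - 4)/(x^2 + sqrt(2)*x - 4)^2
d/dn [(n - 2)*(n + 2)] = 2*n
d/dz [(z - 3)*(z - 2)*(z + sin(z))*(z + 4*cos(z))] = -(z - 3)*(z - 2)*(z + sin(z))*(4*sin(z) - 1) + (z - 3)*(z - 2)*(z + 4*cos(z))*(cos(z) + 1) + (z - 3)*(z + sin(z))*(z + 4*cos(z)) + (z - 2)*(z + sin(z))*(z + 4*cos(z))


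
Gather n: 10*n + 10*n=20*n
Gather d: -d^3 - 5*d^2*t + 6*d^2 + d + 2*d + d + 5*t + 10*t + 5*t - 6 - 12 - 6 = -d^3 + d^2*(6 - 5*t) + 4*d + 20*t - 24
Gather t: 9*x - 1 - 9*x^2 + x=-9*x^2 + 10*x - 1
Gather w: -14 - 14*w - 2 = -14*w - 16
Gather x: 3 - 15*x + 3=6 - 15*x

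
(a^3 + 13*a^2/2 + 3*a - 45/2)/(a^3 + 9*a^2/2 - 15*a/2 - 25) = (2*a^2 + 3*a - 9)/(2*a^2 - a - 10)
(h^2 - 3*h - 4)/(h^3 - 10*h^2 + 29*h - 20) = (h + 1)/(h^2 - 6*h + 5)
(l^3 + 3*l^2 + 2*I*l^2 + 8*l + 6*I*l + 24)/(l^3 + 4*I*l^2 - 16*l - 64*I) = (l^2 + l*(3 - 2*I) - 6*I)/(l^2 - 16)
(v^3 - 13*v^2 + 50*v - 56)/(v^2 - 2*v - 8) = (v^2 - 9*v + 14)/(v + 2)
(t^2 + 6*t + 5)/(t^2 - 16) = (t^2 + 6*t + 5)/(t^2 - 16)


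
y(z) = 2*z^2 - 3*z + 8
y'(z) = 4*z - 3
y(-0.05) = 8.16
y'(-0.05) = -3.20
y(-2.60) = 29.32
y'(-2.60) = -13.40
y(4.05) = 28.66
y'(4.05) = 13.20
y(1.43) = 7.80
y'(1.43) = 2.72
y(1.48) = 7.94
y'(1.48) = 2.92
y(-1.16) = 14.17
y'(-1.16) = -7.64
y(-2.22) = 24.52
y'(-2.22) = -11.88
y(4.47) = 34.55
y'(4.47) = 14.88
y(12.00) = 260.00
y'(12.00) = 45.00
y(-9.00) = 197.00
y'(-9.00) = -39.00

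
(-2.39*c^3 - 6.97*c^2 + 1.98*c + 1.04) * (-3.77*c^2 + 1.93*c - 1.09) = 9.0103*c^5 + 21.6642*c^4 - 18.3116*c^3 + 7.4979*c^2 - 0.151*c - 1.1336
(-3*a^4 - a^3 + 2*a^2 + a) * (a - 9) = -3*a^5 + 26*a^4 + 11*a^3 - 17*a^2 - 9*a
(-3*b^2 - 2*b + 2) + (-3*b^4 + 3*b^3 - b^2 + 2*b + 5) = -3*b^4 + 3*b^3 - 4*b^2 + 7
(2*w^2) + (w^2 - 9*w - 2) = 3*w^2 - 9*w - 2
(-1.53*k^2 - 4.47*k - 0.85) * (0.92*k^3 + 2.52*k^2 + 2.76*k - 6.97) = -1.4076*k^5 - 7.968*k^4 - 16.2692*k^3 - 3.8151*k^2 + 28.8099*k + 5.9245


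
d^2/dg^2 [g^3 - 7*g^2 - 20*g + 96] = 6*g - 14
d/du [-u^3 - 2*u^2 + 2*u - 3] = -3*u^2 - 4*u + 2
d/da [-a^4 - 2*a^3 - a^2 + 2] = 2*a*(-2*a^2 - 3*a - 1)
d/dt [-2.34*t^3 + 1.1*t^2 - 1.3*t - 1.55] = -7.02*t^2 + 2.2*t - 1.3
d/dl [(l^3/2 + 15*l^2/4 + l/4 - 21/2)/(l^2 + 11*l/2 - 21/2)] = 1/2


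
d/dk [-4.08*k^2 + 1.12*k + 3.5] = 1.12 - 8.16*k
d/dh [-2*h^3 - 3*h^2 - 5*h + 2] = -6*h^2 - 6*h - 5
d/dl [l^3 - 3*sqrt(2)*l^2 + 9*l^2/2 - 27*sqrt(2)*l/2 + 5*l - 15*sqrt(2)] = 3*l^2 - 6*sqrt(2)*l + 9*l - 27*sqrt(2)/2 + 5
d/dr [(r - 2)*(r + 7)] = 2*r + 5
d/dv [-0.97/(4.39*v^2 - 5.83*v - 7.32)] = (8.5166*v - 5.6551)/(-4.39*v^2 + 5.83*v + 7.32)^2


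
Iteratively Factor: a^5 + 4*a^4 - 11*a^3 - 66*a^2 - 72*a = (a + 3)*(a^4 + a^3 - 14*a^2 - 24*a) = (a + 3)^2*(a^3 - 2*a^2 - 8*a) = (a - 4)*(a + 3)^2*(a^2 + 2*a) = a*(a - 4)*(a + 3)^2*(a + 2)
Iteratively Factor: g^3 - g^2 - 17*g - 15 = (g + 1)*(g^2 - 2*g - 15) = (g - 5)*(g + 1)*(g + 3)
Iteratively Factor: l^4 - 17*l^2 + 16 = (l - 1)*(l^3 + l^2 - 16*l - 16) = (l - 4)*(l - 1)*(l^2 + 5*l + 4) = (l - 4)*(l - 1)*(l + 4)*(l + 1)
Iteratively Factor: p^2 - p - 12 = (p - 4)*(p + 3)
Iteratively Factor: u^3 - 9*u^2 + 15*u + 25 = (u - 5)*(u^2 - 4*u - 5) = (u - 5)^2*(u + 1)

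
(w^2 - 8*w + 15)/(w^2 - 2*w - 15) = (w - 3)/(w + 3)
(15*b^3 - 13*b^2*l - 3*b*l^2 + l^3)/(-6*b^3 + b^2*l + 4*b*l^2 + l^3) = (-5*b + l)/(2*b + l)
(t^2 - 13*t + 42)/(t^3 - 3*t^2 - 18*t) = (t - 7)/(t*(t + 3))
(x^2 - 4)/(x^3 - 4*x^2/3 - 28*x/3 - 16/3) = 3*(x - 2)/(3*x^2 - 10*x - 8)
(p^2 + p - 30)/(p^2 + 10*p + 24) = (p - 5)/(p + 4)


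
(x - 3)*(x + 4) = x^2 + x - 12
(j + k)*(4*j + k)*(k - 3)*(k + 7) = 4*j^2*k^2 + 16*j^2*k - 84*j^2 + 5*j*k^3 + 20*j*k^2 - 105*j*k + k^4 + 4*k^3 - 21*k^2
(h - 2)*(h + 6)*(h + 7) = h^3 + 11*h^2 + 16*h - 84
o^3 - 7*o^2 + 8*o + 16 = (o - 4)^2*(o + 1)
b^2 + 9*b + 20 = (b + 4)*(b + 5)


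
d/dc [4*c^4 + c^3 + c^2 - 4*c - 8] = 16*c^3 + 3*c^2 + 2*c - 4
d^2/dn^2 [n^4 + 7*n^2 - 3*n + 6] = 12*n^2 + 14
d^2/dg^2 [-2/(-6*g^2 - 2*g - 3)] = 8*(-18*g^2 - 6*g + 2*(6*g + 1)^2 - 9)/(6*g^2 + 2*g + 3)^3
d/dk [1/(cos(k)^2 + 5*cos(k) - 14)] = (2*cos(k) + 5)*sin(k)/(cos(k)^2 + 5*cos(k) - 14)^2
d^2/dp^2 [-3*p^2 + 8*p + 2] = -6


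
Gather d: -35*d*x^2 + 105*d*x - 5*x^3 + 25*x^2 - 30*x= d*(-35*x^2 + 105*x) - 5*x^3 + 25*x^2 - 30*x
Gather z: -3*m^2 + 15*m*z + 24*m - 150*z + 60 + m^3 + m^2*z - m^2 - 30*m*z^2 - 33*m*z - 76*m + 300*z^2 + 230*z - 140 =m^3 - 4*m^2 - 52*m + z^2*(300 - 30*m) + z*(m^2 - 18*m + 80) - 80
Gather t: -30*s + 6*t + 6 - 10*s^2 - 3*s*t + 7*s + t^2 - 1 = -10*s^2 - 23*s + t^2 + t*(6 - 3*s) + 5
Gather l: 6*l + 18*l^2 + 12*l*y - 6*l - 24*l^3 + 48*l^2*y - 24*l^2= -24*l^3 + l^2*(48*y - 6) + 12*l*y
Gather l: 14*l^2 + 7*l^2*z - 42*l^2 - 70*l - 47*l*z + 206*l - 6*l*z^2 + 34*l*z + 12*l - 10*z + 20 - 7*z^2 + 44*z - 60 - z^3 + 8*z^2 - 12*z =l^2*(7*z - 28) + l*(-6*z^2 - 13*z + 148) - z^3 + z^2 + 22*z - 40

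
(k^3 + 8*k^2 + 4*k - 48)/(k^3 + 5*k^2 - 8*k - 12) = (k + 4)/(k + 1)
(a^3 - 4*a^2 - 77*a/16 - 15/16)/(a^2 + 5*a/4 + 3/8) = (4*a^2 - 19*a - 5)/(2*(2*a + 1))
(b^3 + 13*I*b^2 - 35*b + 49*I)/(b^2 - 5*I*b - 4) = (b^2 + 14*I*b - 49)/(b - 4*I)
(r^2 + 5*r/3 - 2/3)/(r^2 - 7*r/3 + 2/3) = (r + 2)/(r - 2)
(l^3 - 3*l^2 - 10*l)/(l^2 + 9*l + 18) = l*(l^2 - 3*l - 10)/(l^2 + 9*l + 18)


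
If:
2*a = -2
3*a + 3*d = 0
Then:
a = -1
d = 1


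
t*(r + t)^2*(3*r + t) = 3*r^3*t + 7*r^2*t^2 + 5*r*t^3 + t^4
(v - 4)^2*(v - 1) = v^3 - 9*v^2 + 24*v - 16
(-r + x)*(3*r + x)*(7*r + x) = -21*r^3 + 11*r^2*x + 9*r*x^2 + x^3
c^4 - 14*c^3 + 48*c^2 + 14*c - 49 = (c - 7)^2*(c - 1)*(c + 1)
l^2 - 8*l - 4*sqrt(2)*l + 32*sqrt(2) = (l - 8)*(l - 4*sqrt(2))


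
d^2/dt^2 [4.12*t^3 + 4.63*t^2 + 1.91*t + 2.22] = 24.72*t + 9.26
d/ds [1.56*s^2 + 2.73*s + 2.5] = 3.12*s + 2.73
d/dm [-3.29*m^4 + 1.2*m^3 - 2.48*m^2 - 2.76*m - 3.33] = -13.16*m^3 + 3.6*m^2 - 4.96*m - 2.76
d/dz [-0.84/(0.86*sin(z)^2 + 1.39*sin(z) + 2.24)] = (1.4448*sin(z) + 1.1676)*cos(z)/(0.86*sin(z)^2 + 1.39*sin(z) + 2.24)^2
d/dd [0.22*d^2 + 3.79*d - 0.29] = 0.44*d + 3.79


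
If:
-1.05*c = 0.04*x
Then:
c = -0.0380952380952381*x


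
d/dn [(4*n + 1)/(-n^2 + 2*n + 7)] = 2*(2*n^2 + n + 13)/(n^4 - 4*n^3 - 10*n^2 + 28*n + 49)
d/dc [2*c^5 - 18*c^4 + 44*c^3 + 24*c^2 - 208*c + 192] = 10*c^4 - 72*c^3 + 132*c^2 + 48*c - 208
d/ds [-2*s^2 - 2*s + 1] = -4*s - 2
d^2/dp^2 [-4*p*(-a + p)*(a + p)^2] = 8*a^2 - 24*a*p - 48*p^2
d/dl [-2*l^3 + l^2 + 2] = 2*l*(1 - 3*l)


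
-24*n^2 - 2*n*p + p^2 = (-6*n + p)*(4*n + p)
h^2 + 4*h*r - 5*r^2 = (h - r)*(h + 5*r)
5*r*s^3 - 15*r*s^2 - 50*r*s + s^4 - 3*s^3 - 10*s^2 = s*(5*r + s)*(s - 5)*(s + 2)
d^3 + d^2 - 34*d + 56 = (d - 4)*(d - 2)*(d + 7)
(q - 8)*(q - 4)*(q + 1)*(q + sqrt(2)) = q^4 - 11*q^3 + sqrt(2)*q^3 - 11*sqrt(2)*q^2 + 20*q^2 + 20*sqrt(2)*q + 32*q + 32*sqrt(2)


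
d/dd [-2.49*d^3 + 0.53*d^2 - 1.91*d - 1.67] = -7.47*d^2 + 1.06*d - 1.91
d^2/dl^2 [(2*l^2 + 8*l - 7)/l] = -14/l^3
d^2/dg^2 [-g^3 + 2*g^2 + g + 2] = 4 - 6*g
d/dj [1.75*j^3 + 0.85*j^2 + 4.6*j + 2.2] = 5.25*j^2 + 1.7*j + 4.6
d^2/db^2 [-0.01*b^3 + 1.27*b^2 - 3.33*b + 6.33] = 2.54 - 0.06*b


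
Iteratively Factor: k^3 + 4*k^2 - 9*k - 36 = (k - 3)*(k^2 + 7*k + 12) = (k - 3)*(k + 4)*(k + 3)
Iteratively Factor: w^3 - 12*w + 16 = (w + 4)*(w^2 - 4*w + 4) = (w - 2)*(w + 4)*(w - 2)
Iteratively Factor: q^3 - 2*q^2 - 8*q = (q - 4)*(q^2 + 2*q) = (q - 4)*(q + 2)*(q)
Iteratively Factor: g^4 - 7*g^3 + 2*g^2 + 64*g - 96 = (g - 4)*(g^3 - 3*g^2 - 10*g + 24) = (g - 4)*(g + 3)*(g^2 - 6*g + 8) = (g - 4)^2*(g + 3)*(g - 2)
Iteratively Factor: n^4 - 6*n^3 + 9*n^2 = (n)*(n^3 - 6*n^2 + 9*n) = n^2*(n^2 - 6*n + 9) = n^2*(n - 3)*(n - 3)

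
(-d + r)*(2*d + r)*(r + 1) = -2*d^2*r - 2*d^2 + d*r^2 + d*r + r^3 + r^2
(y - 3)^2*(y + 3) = y^3 - 3*y^2 - 9*y + 27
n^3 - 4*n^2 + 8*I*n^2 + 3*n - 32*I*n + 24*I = (n - 3)*(n - 1)*(n + 8*I)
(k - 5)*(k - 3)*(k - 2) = k^3 - 10*k^2 + 31*k - 30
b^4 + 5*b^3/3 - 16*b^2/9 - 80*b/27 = b*(b - 4/3)*(b + 4/3)*(b + 5/3)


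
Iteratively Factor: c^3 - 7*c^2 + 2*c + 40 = (c + 2)*(c^2 - 9*c + 20) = (c - 5)*(c + 2)*(c - 4)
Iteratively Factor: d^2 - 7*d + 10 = (d - 5)*(d - 2)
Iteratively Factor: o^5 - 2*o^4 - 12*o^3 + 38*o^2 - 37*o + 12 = (o - 1)*(o^4 - o^3 - 13*o^2 + 25*o - 12) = (o - 3)*(o - 1)*(o^3 + 2*o^2 - 7*o + 4) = (o - 3)*(o - 1)*(o + 4)*(o^2 - 2*o + 1) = (o - 3)*(o - 1)^2*(o + 4)*(o - 1)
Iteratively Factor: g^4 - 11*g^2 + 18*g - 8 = (g - 2)*(g^3 + 2*g^2 - 7*g + 4) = (g - 2)*(g - 1)*(g^2 + 3*g - 4) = (g - 2)*(g - 1)^2*(g + 4)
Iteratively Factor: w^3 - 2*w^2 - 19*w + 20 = (w - 1)*(w^2 - w - 20) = (w - 1)*(w + 4)*(w - 5)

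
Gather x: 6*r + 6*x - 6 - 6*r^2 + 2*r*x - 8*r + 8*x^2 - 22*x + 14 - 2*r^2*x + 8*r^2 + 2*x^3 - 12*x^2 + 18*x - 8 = 2*r^2 - 2*r + 2*x^3 - 4*x^2 + x*(-2*r^2 + 2*r + 2)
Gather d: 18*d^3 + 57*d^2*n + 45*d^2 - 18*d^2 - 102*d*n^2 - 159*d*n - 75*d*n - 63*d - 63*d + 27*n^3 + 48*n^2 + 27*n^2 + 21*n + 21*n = 18*d^3 + d^2*(57*n + 27) + d*(-102*n^2 - 234*n - 126) + 27*n^3 + 75*n^2 + 42*n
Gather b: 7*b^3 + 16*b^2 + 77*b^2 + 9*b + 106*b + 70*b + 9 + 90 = 7*b^3 + 93*b^2 + 185*b + 99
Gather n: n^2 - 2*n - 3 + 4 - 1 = n^2 - 2*n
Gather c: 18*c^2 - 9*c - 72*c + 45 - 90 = 18*c^2 - 81*c - 45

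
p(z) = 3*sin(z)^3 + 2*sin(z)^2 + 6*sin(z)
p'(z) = 9*sin(z)^2*cos(z) + 4*sin(z)*cos(z) + 6*cos(z)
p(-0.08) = -0.47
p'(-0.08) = 5.72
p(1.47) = 10.90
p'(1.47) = 1.90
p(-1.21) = -6.32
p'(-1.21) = 3.58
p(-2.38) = -4.17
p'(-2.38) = -5.45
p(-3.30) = 1.01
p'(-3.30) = -6.77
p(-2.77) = -2.06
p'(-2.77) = -5.34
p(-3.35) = 1.35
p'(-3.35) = -7.06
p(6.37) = 0.54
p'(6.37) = 6.39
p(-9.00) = -2.34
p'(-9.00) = -5.36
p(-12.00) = 4.26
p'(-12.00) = 9.06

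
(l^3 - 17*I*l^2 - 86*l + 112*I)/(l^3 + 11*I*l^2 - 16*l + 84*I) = (l^2 - 15*I*l - 56)/(l^2 + 13*I*l - 42)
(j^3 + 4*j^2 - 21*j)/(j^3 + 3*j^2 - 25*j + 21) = j/(j - 1)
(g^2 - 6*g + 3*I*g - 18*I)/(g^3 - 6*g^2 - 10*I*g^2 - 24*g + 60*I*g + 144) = (g + 3*I)/(g^2 - 10*I*g - 24)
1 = 1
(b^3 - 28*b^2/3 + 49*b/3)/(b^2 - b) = (3*b^2 - 28*b + 49)/(3*(b - 1))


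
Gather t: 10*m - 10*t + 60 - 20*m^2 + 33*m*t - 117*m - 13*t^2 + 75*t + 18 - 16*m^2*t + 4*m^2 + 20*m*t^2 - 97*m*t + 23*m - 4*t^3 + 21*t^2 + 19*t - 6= -16*m^2 - 84*m - 4*t^3 + t^2*(20*m + 8) + t*(-16*m^2 - 64*m + 84) + 72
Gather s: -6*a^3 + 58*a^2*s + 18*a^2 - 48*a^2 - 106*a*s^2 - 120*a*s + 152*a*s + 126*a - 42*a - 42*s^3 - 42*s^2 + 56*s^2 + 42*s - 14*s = -6*a^3 - 30*a^2 + 84*a - 42*s^3 + s^2*(14 - 106*a) + s*(58*a^2 + 32*a + 28)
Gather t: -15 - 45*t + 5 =-45*t - 10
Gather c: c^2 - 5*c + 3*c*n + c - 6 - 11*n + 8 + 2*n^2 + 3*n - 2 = c^2 + c*(3*n - 4) + 2*n^2 - 8*n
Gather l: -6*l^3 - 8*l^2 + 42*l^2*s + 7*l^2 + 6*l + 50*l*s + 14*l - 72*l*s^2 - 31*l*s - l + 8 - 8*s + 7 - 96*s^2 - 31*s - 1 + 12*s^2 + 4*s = -6*l^3 + l^2*(42*s - 1) + l*(-72*s^2 + 19*s + 19) - 84*s^2 - 35*s + 14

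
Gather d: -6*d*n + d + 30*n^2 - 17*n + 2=d*(1 - 6*n) + 30*n^2 - 17*n + 2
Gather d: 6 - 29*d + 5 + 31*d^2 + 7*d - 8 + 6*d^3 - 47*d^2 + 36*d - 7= 6*d^3 - 16*d^2 + 14*d - 4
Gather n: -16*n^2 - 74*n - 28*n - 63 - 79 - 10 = -16*n^2 - 102*n - 152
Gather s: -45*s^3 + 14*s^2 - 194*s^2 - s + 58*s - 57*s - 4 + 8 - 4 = -45*s^3 - 180*s^2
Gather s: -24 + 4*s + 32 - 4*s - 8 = 0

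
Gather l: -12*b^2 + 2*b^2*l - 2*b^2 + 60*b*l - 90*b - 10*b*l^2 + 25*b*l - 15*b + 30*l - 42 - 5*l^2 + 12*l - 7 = -14*b^2 - 105*b + l^2*(-10*b - 5) + l*(2*b^2 + 85*b + 42) - 49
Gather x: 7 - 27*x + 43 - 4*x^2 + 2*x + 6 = -4*x^2 - 25*x + 56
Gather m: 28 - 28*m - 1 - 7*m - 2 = 25 - 35*m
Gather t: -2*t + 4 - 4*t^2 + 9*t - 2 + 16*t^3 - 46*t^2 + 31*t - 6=16*t^3 - 50*t^2 + 38*t - 4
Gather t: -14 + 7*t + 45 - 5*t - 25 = 2*t + 6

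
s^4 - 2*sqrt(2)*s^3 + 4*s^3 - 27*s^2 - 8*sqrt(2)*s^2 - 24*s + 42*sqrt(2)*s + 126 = (s - 3)*(s + 7)*(s - 3*sqrt(2))*(s + sqrt(2))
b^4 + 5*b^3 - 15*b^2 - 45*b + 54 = (b - 3)*(b - 1)*(b + 3)*(b + 6)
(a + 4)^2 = a^2 + 8*a + 16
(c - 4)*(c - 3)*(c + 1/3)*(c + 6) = c^4 - 2*c^3/3 - 91*c^2/3 + 62*c + 24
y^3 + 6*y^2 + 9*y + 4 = (y + 1)^2*(y + 4)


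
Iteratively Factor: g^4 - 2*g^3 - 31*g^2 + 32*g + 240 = (g - 4)*(g^3 + 2*g^2 - 23*g - 60) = (g - 5)*(g - 4)*(g^2 + 7*g + 12) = (g - 5)*(g - 4)*(g + 3)*(g + 4)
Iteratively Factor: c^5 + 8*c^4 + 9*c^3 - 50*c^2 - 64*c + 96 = (c + 4)*(c^4 + 4*c^3 - 7*c^2 - 22*c + 24) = (c + 3)*(c + 4)*(c^3 + c^2 - 10*c + 8) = (c - 2)*(c + 3)*(c + 4)*(c^2 + 3*c - 4) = (c - 2)*(c + 3)*(c + 4)^2*(c - 1)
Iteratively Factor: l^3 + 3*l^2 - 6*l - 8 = (l + 4)*(l^2 - l - 2) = (l - 2)*(l + 4)*(l + 1)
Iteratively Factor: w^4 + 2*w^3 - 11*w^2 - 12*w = (w + 4)*(w^3 - 2*w^2 - 3*w) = (w + 1)*(w + 4)*(w^2 - 3*w) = (w - 3)*(w + 1)*(w + 4)*(w)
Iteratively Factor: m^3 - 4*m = (m - 2)*(m^2 + 2*m) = m*(m - 2)*(m + 2)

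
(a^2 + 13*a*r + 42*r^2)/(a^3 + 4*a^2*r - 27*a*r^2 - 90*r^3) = (-a - 7*r)/(-a^2 + 2*a*r + 15*r^2)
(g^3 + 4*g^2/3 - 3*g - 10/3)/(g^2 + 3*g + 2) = g - 5/3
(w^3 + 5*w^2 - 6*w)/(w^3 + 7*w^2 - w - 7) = w*(w + 6)/(w^2 + 8*w + 7)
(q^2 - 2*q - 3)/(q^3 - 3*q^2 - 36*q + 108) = (q + 1)/(q^2 - 36)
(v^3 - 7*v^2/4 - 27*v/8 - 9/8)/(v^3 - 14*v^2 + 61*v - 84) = (8*v^2 + 10*v + 3)/(8*(v^2 - 11*v + 28))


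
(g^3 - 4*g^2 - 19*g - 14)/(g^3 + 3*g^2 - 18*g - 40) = (g^2 - 6*g - 7)/(g^2 + g - 20)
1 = 1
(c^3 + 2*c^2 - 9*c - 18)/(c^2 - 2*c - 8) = (c^2 - 9)/(c - 4)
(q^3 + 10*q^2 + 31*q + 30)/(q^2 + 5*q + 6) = q + 5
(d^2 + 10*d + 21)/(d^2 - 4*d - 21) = (d + 7)/(d - 7)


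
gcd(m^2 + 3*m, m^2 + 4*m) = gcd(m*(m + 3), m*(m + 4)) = m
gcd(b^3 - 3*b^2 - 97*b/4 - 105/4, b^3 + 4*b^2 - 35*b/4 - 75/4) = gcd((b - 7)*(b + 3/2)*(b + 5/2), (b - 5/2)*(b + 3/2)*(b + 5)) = b + 3/2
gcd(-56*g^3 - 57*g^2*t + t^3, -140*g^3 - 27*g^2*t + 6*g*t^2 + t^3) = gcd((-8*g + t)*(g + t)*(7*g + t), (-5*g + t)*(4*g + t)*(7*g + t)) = 7*g + t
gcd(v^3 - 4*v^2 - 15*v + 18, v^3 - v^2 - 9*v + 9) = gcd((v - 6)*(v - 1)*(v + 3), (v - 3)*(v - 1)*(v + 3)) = v^2 + 2*v - 3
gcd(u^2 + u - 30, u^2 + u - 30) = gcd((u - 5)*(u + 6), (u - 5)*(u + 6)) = u^2 + u - 30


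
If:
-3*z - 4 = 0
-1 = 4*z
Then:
No Solution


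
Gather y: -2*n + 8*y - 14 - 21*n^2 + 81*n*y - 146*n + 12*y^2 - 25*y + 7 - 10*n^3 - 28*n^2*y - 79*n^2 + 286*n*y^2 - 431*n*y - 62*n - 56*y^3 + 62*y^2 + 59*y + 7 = -10*n^3 - 100*n^2 - 210*n - 56*y^3 + y^2*(286*n + 74) + y*(-28*n^2 - 350*n + 42)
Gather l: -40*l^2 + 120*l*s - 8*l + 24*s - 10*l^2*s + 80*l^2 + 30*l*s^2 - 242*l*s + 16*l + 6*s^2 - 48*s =l^2*(40 - 10*s) + l*(30*s^2 - 122*s + 8) + 6*s^2 - 24*s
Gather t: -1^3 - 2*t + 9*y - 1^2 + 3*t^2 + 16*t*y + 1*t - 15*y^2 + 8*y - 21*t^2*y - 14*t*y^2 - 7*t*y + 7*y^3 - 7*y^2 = t^2*(3 - 21*y) + t*(-14*y^2 + 9*y - 1) + 7*y^3 - 22*y^2 + 17*y - 2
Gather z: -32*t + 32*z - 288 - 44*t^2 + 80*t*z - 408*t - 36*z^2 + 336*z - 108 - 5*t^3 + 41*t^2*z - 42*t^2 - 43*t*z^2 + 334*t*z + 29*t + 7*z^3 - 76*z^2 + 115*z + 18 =-5*t^3 - 86*t^2 - 411*t + 7*z^3 + z^2*(-43*t - 112) + z*(41*t^2 + 414*t + 483) - 378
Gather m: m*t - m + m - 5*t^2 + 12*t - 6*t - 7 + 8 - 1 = m*t - 5*t^2 + 6*t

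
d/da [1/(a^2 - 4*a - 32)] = 2*(2 - a)/(-a^2 + 4*a + 32)^2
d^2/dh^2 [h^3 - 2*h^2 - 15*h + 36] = 6*h - 4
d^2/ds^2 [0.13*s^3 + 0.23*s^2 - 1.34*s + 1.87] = 0.78*s + 0.46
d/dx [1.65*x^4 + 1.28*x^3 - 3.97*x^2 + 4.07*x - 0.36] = 6.6*x^3 + 3.84*x^2 - 7.94*x + 4.07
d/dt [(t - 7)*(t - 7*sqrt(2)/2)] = 2*t - 7 - 7*sqrt(2)/2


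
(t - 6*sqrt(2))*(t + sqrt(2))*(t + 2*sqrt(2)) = t^3 - 3*sqrt(2)*t^2 - 32*t - 24*sqrt(2)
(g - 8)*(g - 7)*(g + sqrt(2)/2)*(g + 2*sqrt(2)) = g^4 - 15*g^3 + 5*sqrt(2)*g^3/2 - 75*sqrt(2)*g^2/2 + 58*g^2 - 30*g + 140*sqrt(2)*g + 112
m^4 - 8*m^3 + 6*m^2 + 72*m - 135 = (m - 5)*(m - 3)^2*(m + 3)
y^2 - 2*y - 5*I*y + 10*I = (y - 2)*(y - 5*I)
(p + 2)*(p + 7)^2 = p^3 + 16*p^2 + 77*p + 98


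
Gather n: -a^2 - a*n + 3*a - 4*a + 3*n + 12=-a^2 - a + n*(3 - a) + 12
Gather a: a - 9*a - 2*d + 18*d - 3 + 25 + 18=-8*a + 16*d + 40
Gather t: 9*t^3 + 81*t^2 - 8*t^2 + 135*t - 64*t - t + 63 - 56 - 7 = 9*t^3 + 73*t^2 + 70*t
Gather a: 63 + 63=126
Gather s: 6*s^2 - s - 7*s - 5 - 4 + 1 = 6*s^2 - 8*s - 8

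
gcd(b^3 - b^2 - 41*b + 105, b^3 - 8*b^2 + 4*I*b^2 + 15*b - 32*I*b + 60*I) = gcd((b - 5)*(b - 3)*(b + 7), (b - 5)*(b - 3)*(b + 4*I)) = b^2 - 8*b + 15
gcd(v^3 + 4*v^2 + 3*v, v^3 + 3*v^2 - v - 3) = v^2 + 4*v + 3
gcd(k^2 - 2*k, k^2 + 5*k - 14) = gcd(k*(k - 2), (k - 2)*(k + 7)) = k - 2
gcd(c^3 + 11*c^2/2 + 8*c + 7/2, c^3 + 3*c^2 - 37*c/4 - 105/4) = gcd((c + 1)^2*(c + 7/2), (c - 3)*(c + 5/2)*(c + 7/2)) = c + 7/2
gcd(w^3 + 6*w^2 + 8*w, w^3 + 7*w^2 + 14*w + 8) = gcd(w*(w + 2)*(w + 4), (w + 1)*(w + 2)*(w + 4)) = w^2 + 6*w + 8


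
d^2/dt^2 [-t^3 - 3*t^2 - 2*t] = -6*t - 6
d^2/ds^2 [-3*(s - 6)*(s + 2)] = -6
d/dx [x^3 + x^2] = x*(3*x + 2)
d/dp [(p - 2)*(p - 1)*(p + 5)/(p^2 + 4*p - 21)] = (p^4 + 8*p^3 - 42*p^2 - 104*p + 233)/(p^4 + 8*p^3 - 26*p^2 - 168*p + 441)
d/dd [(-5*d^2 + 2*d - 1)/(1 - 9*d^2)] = 2*(9*d^2 - 14*d + 1)/(81*d^4 - 18*d^2 + 1)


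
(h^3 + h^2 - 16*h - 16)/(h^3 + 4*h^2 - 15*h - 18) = (h^2 - 16)/(h^2 + 3*h - 18)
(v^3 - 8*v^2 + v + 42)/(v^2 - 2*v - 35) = (v^2 - v - 6)/(v + 5)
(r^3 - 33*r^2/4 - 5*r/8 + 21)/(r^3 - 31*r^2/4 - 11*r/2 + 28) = (r + 3/2)/(r + 2)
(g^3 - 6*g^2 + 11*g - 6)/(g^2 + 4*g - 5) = (g^2 - 5*g + 6)/(g + 5)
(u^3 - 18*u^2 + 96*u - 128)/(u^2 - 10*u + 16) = u - 8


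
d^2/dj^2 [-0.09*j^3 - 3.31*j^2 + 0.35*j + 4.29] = -0.54*j - 6.62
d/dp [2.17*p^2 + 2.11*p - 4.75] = 4.34*p + 2.11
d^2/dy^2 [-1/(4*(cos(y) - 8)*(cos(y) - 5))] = (4*sin(y)^4 - 11*sin(y)^2 + 2275*cos(y)/4 - 39*cos(3*y)/4 - 251)/(4*(cos(y) - 8)^3*(cos(y) - 5)^3)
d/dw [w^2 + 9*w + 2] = 2*w + 9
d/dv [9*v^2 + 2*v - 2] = 18*v + 2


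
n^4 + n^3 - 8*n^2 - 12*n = n*(n - 3)*(n + 2)^2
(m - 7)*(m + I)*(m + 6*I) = m^3 - 7*m^2 + 7*I*m^2 - 6*m - 49*I*m + 42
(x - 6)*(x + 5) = x^2 - x - 30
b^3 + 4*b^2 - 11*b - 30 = (b - 3)*(b + 2)*(b + 5)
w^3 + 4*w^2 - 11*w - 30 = (w - 3)*(w + 2)*(w + 5)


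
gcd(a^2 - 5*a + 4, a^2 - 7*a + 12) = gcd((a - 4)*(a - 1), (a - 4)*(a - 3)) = a - 4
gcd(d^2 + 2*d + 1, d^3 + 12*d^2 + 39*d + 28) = d + 1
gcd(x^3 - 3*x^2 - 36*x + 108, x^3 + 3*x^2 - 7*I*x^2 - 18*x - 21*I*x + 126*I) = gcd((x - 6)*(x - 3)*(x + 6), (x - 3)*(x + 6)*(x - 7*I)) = x^2 + 3*x - 18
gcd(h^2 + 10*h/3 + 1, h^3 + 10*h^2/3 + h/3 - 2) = h + 3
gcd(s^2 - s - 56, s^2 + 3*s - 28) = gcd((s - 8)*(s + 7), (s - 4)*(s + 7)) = s + 7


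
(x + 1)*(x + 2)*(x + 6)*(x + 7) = x^4 + 16*x^3 + 83*x^2 + 152*x + 84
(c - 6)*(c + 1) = c^2 - 5*c - 6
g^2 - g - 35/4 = (g - 7/2)*(g + 5/2)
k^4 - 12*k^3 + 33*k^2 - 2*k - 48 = (k - 8)*(k - 3)*(k - 2)*(k + 1)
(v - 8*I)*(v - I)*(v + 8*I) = v^3 - I*v^2 + 64*v - 64*I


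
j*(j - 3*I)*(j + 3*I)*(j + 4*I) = j^4 + 4*I*j^3 + 9*j^2 + 36*I*j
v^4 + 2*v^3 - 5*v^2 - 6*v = v*(v - 2)*(v + 1)*(v + 3)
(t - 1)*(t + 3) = t^2 + 2*t - 3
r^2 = r^2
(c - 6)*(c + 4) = c^2 - 2*c - 24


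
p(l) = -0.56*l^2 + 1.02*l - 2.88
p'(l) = 1.02 - 1.12*l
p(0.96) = -2.42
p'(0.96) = -0.06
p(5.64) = -14.94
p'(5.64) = -5.30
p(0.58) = -2.48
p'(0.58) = 0.37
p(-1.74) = -6.35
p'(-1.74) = 2.97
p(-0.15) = -3.05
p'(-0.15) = 1.19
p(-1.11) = -4.70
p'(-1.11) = 2.26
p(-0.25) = -3.17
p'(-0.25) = 1.30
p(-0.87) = -4.19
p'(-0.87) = 1.99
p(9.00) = -39.06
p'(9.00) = -9.06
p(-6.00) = -29.16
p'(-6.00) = 7.74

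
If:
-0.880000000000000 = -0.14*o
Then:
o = 6.29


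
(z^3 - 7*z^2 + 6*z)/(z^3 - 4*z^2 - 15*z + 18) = z/(z + 3)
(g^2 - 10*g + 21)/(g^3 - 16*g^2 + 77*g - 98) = (g - 3)/(g^2 - 9*g + 14)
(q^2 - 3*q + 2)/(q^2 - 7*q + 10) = (q - 1)/(q - 5)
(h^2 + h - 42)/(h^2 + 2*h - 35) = (h - 6)/(h - 5)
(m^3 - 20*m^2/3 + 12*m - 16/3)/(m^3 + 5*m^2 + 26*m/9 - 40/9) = 3*(m^2 - 6*m + 8)/(3*m^2 + 17*m + 20)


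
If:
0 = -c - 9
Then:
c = -9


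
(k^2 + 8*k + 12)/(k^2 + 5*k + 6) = (k + 6)/(k + 3)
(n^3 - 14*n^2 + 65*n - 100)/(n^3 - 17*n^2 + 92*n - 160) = (n - 5)/(n - 8)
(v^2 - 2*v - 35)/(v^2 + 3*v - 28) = (v^2 - 2*v - 35)/(v^2 + 3*v - 28)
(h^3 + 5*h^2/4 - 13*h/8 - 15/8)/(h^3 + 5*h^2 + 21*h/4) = (4*h^2 - h - 5)/(2*h*(2*h + 7))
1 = 1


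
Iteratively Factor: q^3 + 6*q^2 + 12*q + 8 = (q + 2)*(q^2 + 4*q + 4) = (q + 2)^2*(q + 2)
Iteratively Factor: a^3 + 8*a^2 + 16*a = (a)*(a^2 + 8*a + 16) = a*(a + 4)*(a + 4)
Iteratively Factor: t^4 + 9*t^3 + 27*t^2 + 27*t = (t + 3)*(t^3 + 6*t^2 + 9*t) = t*(t + 3)*(t^2 + 6*t + 9) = t*(t + 3)^2*(t + 3)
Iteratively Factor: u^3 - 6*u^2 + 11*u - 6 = (u - 2)*(u^2 - 4*u + 3) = (u - 3)*(u - 2)*(u - 1)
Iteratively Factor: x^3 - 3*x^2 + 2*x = (x - 1)*(x^2 - 2*x) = x*(x - 1)*(x - 2)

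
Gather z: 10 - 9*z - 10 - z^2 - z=-z^2 - 10*z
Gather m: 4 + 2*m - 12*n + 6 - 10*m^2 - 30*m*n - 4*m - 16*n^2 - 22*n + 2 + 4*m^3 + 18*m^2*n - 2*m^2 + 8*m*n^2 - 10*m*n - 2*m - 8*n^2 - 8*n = 4*m^3 + m^2*(18*n - 12) + m*(8*n^2 - 40*n - 4) - 24*n^2 - 42*n + 12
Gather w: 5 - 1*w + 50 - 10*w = 55 - 11*w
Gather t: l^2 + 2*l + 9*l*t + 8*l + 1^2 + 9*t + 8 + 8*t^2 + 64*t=l^2 + 10*l + 8*t^2 + t*(9*l + 73) + 9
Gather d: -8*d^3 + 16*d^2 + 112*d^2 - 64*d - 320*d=-8*d^3 + 128*d^2 - 384*d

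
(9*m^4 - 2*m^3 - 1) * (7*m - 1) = 63*m^5 - 23*m^4 + 2*m^3 - 7*m + 1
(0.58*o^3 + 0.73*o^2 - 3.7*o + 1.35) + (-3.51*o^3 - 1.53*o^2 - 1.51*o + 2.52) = -2.93*o^3 - 0.8*o^2 - 5.21*o + 3.87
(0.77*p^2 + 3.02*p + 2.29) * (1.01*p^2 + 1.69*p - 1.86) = 0.7777*p^4 + 4.3515*p^3 + 5.9845*p^2 - 1.7471*p - 4.2594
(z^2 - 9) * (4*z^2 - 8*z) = 4*z^4 - 8*z^3 - 36*z^2 + 72*z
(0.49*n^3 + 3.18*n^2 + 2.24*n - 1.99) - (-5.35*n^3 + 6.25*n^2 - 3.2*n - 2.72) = 5.84*n^3 - 3.07*n^2 + 5.44*n + 0.73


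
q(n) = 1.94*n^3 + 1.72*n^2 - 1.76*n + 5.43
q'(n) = 5.82*n^2 + 3.44*n - 1.76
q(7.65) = 961.16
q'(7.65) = 365.16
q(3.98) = 147.98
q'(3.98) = 104.12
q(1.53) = 13.71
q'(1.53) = 17.13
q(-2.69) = -15.15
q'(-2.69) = 31.10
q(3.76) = 126.25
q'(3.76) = 93.46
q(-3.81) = -70.19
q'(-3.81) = 69.62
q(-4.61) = -139.97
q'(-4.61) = 106.07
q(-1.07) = 6.91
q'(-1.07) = 1.22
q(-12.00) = -3078.09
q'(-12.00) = 795.04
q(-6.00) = -341.13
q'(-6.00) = 187.12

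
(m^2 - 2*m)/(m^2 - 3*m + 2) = m/(m - 1)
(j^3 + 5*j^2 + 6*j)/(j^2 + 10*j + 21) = j*(j + 2)/(j + 7)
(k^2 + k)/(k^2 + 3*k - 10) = k*(k + 1)/(k^2 + 3*k - 10)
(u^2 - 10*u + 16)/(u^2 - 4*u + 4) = (u - 8)/(u - 2)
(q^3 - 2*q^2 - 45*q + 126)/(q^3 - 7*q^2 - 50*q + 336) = (q - 3)/(q - 8)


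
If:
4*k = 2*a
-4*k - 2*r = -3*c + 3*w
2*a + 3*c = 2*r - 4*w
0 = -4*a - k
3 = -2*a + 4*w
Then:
No Solution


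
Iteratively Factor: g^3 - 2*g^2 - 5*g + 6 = (g - 3)*(g^2 + g - 2) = (g - 3)*(g - 1)*(g + 2)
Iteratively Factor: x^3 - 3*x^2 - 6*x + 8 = (x + 2)*(x^2 - 5*x + 4) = (x - 1)*(x + 2)*(x - 4)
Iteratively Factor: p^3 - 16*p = (p - 4)*(p^2 + 4*p) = p*(p - 4)*(p + 4)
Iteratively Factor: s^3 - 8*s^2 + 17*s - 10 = (s - 2)*(s^2 - 6*s + 5) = (s - 2)*(s - 1)*(s - 5)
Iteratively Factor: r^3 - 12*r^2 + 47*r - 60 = (r - 4)*(r^2 - 8*r + 15) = (r - 4)*(r - 3)*(r - 5)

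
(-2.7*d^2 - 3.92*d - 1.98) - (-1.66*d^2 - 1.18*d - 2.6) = -1.04*d^2 - 2.74*d + 0.62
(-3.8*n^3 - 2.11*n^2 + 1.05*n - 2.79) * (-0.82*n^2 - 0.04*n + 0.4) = 3.116*n^5 + 1.8822*n^4 - 2.2966*n^3 + 1.4018*n^2 + 0.5316*n - 1.116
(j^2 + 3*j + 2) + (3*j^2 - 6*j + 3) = 4*j^2 - 3*j + 5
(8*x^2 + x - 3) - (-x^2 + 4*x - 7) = 9*x^2 - 3*x + 4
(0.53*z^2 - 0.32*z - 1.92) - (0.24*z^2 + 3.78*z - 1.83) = 0.29*z^2 - 4.1*z - 0.0899999999999999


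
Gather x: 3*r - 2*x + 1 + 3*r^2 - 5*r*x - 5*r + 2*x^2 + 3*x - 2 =3*r^2 - 2*r + 2*x^2 + x*(1 - 5*r) - 1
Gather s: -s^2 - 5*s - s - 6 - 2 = -s^2 - 6*s - 8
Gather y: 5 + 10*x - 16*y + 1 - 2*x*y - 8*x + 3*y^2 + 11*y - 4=2*x + 3*y^2 + y*(-2*x - 5) + 2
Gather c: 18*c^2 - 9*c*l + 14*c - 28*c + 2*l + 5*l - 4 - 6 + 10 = 18*c^2 + c*(-9*l - 14) + 7*l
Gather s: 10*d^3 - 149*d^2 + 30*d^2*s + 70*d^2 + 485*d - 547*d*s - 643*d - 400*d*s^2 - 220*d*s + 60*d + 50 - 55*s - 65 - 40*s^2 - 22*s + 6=10*d^3 - 79*d^2 - 98*d + s^2*(-400*d - 40) + s*(30*d^2 - 767*d - 77) - 9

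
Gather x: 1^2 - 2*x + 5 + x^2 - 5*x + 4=x^2 - 7*x + 10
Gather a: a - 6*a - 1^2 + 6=5 - 5*a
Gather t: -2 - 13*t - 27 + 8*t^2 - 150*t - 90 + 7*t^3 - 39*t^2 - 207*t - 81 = 7*t^3 - 31*t^2 - 370*t - 200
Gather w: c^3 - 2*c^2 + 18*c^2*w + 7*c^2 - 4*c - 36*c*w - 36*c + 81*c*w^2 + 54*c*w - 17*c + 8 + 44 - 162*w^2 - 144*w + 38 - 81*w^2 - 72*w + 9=c^3 + 5*c^2 - 57*c + w^2*(81*c - 243) + w*(18*c^2 + 18*c - 216) + 99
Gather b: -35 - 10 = -45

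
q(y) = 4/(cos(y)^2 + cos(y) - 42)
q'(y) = 4*(2*sin(y)*cos(y) + sin(y))/(cos(y)^2 + cos(y) - 42)^2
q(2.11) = -0.09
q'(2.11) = -0.00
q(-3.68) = -0.09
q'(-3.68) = -0.00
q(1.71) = -0.09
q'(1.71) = 0.00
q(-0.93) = -0.10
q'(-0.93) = -0.00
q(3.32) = -0.10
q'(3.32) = 0.00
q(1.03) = -0.10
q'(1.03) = 0.00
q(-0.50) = -0.10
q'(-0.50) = -0.00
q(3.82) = -0.09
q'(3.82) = 0.00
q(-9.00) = -0.10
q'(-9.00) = 0.00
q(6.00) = -0.10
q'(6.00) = 0.00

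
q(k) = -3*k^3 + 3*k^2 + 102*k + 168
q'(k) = -9*k^2 + 6*k + 102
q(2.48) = 393.65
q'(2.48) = 61.53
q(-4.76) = 74.00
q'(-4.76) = -130.48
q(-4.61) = 55.45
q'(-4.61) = -116.93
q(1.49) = 316.72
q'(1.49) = 90.96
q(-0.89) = 81.71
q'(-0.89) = 89.53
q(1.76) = 340.46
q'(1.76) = 84.68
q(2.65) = 403.54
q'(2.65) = 54.70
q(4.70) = 402.20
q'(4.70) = -68.61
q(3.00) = 420.00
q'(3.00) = 39.00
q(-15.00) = 9438.00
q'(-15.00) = -2013.00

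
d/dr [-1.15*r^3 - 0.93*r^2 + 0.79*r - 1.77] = -3.45*r^2 - 1.86*r + 0.79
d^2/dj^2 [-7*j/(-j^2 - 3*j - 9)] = 14*(j*(2*j + 3)^2 - 3*(j + 1)*(j^2 + 3*j + 9))/(j^2 + 3*j + 9)^3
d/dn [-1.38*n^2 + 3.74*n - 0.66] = 3.74 - 2.76*n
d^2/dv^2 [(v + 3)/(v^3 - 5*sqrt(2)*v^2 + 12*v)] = 2*(v*(v^2 - 5*sqrt(2)*v + 12)*(-3*v^2 + 10*sqrt(2)*v - (v + 3)*(3*v - 5*sqrt(2)) - 12) + (v + 3)*(3*v^2 - 10*sqrt(2)*v + 12)^2)/(v^3*(v^2 - 5*sqrt(2)*v + 12)^3)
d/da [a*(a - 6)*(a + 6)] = 3*a^2 - 36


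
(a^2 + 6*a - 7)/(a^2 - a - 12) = (-a^2 - 6*a + 7)/(-a^2 + a + 12)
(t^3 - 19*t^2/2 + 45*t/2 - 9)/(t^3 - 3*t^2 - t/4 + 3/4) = 2*(t - 6)/(2*t + 1)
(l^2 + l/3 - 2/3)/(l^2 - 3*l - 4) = (l - 2/3)/(l - 4)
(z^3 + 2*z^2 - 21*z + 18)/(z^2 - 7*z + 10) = (z^3 + 2*z^2 - 21*z + 18)/(z^2 - 7*z + 10)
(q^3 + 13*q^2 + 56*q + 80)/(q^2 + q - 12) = (q^2 + 9*q + 20)/(q - 3)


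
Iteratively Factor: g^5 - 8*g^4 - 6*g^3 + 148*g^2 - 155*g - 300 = (g + 4)*(g^4 - 12*g^3 + 42*g^2 - 20*g - 75) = (g + 1)*(g + 4)*(g^3 - 13*g^2 + 55*g - 75) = (g - 5)*(g + 1)*(g + 4)*(g^2 - 8*g + 15) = (g - 5)*(g - 3)*(g + 1)*(g + 4)*(g - 5)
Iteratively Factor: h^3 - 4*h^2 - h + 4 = (h + 1)*(h^2 - 5*h + 4) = (h - 1)*(h + 1)*(h - 4)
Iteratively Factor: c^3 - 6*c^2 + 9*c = (c)*(c^2 - 6*c + 9) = c*(c - 3)*(c - 3)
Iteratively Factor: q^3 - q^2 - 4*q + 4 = (q + 2)*(q^2 - 3*q + 2) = (q - 1)*(q + 2)*(q - 2)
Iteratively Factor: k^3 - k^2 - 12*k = (k)*(k^2 - k - 12) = k*(k - 4)*(k + 3)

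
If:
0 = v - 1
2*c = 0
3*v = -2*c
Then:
No Solution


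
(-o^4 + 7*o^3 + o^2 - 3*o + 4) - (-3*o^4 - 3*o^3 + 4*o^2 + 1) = 2*o^4 + 10*o^3 - 3*o^2 - 3*o + 3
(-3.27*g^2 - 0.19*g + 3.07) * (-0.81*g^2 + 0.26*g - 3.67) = 2.6487*g^4 - 0.6963*g^3 + 9.4648*g^2 + 1.4955*g - 11.2669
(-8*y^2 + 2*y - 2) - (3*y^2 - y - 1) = -11*y^2 + 3*y - 1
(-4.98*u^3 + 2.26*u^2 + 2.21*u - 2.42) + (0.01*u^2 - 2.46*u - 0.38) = -4.98*u^3 + 2.27*u^2 - 0.25*u - 2.8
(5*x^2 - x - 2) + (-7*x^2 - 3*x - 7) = -2*x^2 - 4*x - 9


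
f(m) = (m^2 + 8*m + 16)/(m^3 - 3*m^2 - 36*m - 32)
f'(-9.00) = 0.00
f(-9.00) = -0.04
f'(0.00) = 0.31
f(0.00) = -0.50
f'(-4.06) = 0.03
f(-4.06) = -0.00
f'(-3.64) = 0.04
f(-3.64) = 0.01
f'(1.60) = 0.02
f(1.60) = -0.34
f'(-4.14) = 0.02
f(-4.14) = -0.00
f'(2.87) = -0.03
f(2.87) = -0.35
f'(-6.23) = 0.01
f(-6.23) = -0.03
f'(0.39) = 0.15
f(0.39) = -0.42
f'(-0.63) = 2.42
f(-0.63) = -1.06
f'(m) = (2*m + 8)/(m^3 - 3*m^2 - 36*m - 32) + (-3*m^2 + 6*m + 36)*(m^2 + 8*m + 16)/(m^3 - 3*m^2 - 36*m - 32)^2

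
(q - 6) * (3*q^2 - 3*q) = 3*q^3 - 21*q^2 + 18*q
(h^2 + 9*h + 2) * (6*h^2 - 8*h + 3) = 6*h^4 + 46*h^3 - 57*h^2 + 11*h + 6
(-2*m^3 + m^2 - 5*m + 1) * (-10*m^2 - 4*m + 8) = 20*m^5 - 2*m^4 + 30*m^3 + 18*m^2 - 44*m + 8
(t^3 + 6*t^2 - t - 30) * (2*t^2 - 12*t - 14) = 2*t^5 - 88*t^3 - 132*t^2 + 374*t + 420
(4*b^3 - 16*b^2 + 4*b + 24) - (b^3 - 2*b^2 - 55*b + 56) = 3*b^3 - 14*b^2 + 59*b - 32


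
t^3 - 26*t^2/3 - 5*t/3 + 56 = (t - 8)*(t - 3)*(t + 7/3)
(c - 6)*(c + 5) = c^2 - c - 30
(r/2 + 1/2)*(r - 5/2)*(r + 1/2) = r^3/2 - r^2/2 - 13*r/8 - 5/8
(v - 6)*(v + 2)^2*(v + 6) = v^4 + 4*v^3 - 32*v^2 - 144*v - 144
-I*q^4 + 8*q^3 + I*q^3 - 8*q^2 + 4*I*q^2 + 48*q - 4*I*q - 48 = (q - 2*I)*(q + 4*I)*(q + 6*I)*(-I*q + I)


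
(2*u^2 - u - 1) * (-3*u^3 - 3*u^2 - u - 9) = -6*u^5 - 3*u^4 + 4*u^3 - 14*u^2 + 10*u + 9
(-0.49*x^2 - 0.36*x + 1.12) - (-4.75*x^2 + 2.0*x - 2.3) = 4.26*x^2 - 2.36*x + 3.42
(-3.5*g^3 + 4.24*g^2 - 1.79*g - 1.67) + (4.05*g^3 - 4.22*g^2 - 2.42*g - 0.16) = 0.55*g^3 + 0.0200000000000005*g^2 - 4.21*g - 1.83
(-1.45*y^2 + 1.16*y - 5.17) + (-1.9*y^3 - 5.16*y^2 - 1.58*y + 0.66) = -1.9*y^3 - 6.61*y^2 - 0.42*y - 4.51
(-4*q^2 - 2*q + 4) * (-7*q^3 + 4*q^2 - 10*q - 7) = 28*q^5 - 2*q^4 + 4*q^3 + 64*q^2 - 26*q - 28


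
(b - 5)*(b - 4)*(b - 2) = b^3 - 11*b^2 + 38*b - 40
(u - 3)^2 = u^2 - 6*u + 9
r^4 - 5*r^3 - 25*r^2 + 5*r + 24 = (r - 8)*(r - 1)*(r + 1)*(r + 3)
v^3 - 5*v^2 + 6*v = v*(v - 3)*(v - 2)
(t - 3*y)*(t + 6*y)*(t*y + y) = t^3*y + 3*t^2*y^2 + t^2*y - 18*t*y^3 + 3*t*y^2 - 18*y^3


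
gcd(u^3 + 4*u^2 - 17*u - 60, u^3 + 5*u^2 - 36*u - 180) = u + 5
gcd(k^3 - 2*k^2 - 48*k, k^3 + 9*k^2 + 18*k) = k^2 + 6*k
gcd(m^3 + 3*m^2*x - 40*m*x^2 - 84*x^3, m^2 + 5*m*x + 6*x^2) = m + 2*x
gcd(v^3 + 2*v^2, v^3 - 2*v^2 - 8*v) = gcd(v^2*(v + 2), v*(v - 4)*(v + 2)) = v^2 + 2*v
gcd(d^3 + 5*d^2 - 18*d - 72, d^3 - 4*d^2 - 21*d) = d + 3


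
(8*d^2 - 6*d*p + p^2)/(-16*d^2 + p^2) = (-2*d + p)/(4*d + p)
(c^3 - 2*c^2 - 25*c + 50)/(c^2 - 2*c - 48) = (-c^3 + 2*c^2 + 25*c - 50)/(-c^2 + 2*c + 48)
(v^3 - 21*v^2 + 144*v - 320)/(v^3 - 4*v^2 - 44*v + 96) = (v^2 - 13*v + 40)/(v^2 + 4*v - 12)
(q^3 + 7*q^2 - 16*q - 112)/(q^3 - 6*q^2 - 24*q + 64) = (q^2 + 3*q - 28)/(q^2 - 10*q + 16)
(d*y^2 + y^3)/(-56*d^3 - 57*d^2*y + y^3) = y^2/(-56*d^2 - d*y + y^2)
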